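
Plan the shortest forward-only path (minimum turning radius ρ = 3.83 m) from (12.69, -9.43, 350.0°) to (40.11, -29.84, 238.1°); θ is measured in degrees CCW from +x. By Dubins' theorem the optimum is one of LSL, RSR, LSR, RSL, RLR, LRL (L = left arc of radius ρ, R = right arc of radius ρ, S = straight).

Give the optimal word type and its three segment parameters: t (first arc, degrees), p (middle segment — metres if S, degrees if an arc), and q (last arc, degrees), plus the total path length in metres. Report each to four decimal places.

RSR: t = 20.4764°, p = 28.8146 m, q = 91.4236°, L = 36.2947 m

Let ψ = atan2(Δy, Δx) = atan2(-20.41, 27.42) = -36.6621° be the start→goal bearing.
Normalize: d = |goal − start| / ρ = 34.182225/3.83 = 8.924863, α = (θ_start − ψ) mod 360° = 26.6621° = 0.465341 rad, β = (θ_goal − ψ) mod 360° = 274.7621° = 4.795502 rad.
Common terms: sin α = 0.448727, cos α = 0.893669, sin β = -0.996548, cos β = 0.083018, cos(α−β) = -0.372988, d² = 79.653178. Work in radians in the unit-radius frame; every candidate has L = ρ·(t + p + q).
LSL: p² = 2 + d² − 2cos(α−β) + 2d(sin α − sin β) = 108.196920; p = √p² = 10.401775; φ = atan2(cos β − cos α, d + sin α − sin β) = -0.078013 rad; t = (φ − α) mod 2π = 5.739832 rad, q = (β − φ) mod 2π = 4.873515 rad → L = 3.83·(5.739832 + 10.401775 + 4.873515) = 3.83·21.015122 = 80.487917 m
RSR: p² = 2 + d² − 2cos(α−β) + 2d(sin β − sin α) = 56.601387; p = √p² = 7.523389; φ = atan2(cos α − cos β, d − sin α + sin β) = 0.107960 rad; t = (α − φ) mod 2π = 0.357380 rad, q = (φ − β) mod 2π = 1.595643 rad → L = 3.83·(0.357380 + 7.523389 + 1.595643) = 3.83·9.476413 = 36.294661 m
LSR: p² = d² − 2 + 2cos(α−β) + 2d(sin α + sin β) = 67.128750; p = √p² = 8.193214; φ = atan2(−cos α − cos β, d + sin α + sin β) − atan2(−2, p) = 0.123355 rad; t = (φ − α) mod 2π = 5.941200 rad, q = (φ − β) mod 2π = 1.611038 rad → L = 3.83·(5.941200 + 8.193214 + 1.611038) = 3.83·15.745452 = 60.305082 m
RSL: p² = d² − 2 + 2cos(α−β) − 2d(sin α + sin β) = 86.685655; p = √p² = 9.310513; φ = atan2(cos α + cos β, d − sin α − sin β) − atan2(2, p) = -0.108853 rad; t = (α − φ) mod 2π = 0.574193 rad, q = (β − φ) mod 2π = 4.904355 rad → L = 3.83·(0.574193 + 9.310513 + 4.904355) = 3.83·14.789062 = 56.642107 m
RLR: c = (6 − d² + 2cos(α−β) + 2d(sin α − sin β))/8 = -6.075173, |c| > 1 → infeasible
LRL: c = (6 − d² + 2cos(α−β) − 2d(sin α − sin β))/8 = -12.524615, |c| > 1 → infeasible
Shortest: RSR with L = 36.294661 m ≈ 36.2947 m
Convert RSR to answer units (arcs ×180/π): t = 0.357380·180/π = 20.4764°, p = ρ·p = 3.83·7.523389 = 28.8146 m, q = 1.595643·180/π = 91.4236°, L = 36.2947 m.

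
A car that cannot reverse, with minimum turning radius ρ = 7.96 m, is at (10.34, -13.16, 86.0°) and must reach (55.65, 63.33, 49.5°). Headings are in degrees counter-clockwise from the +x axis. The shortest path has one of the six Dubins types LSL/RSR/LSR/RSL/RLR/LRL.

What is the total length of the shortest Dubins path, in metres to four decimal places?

89.0447 m

Let ψ = atan2(Δy, Δx) = atan2(76.49, 45.31) = 59.3590° be the start→goal bearing.
Normalize: d = |goal − start| / ρ = 88.902847/7.96 = 11.168699, α = (θ_start − ψ) mod 360° = 26.6410° = 0.464973 rad, β = (θ_goal − ψ) mod 360° = 350.1410° = 6.111114 rad.
Common terms: sin α = 0.448399, cos α = 0.893833, sin β = -0.171224, cos β = 0.985232, cos(α−β) = 0.803857, d² = 124.739846. Work in radians in the unit-radius frame; every candidate has L = ρ·(t + p + q).
LSL: p² = 2 + d² − 2cos(α−β) + 2d(sin α − sin β) = 138.972896; p = √p² = 11.788677; φ = atan2(cos β − cos α, d + sin α − sin β) = 0.007753 rad; t = (φ − α) mod 2π = 5.825965 rad, q = (β − φ) mod 2π = 6.103360 rad → L = 7.96·(5.825965 + 11.788677 + 6.103360) = 7.96·23.718002 = 188.795296 m
RSR: p² = 2 + d² − 2cos(α−β) + 2d(sin β − sin α) = 111.291368; p = √p² = 10.549472; φ = atan2(cos α − cos β, d − sin α + sin β) = -0.008664 rad; t = (α − φ) mod 2π = 0.473637 rad, q = (φ − β) mod 2π = 0.163408 rad → L = 7.96·(0.473637 + 10.549472 + 0.163408) = 7.96·11.186518 = 89.044680 m
LSR: p² = d² − 2 + 2cos(α−β) + 2d(sin α + sin β) = 130.538933; p = √p² = 11.425364; φ = atan2(−cos α − cos β, d + sin α + sin β) − atan2(−2, p) = 0.010575 rad; t = (φ − α) mod 2π = 5.828787 rad, q = (φ − β) mod 2π = 0.182647 rad → L = 7.96·(5.828787 + 11.425364 + 0.182647) = 7.96·17.436797 = 138.796908 m
RSL: p² = d² − 2 + 2cos(α−β) − 2d(sin α + sin β) = 118.156186; p = √p² = 10.869967; φ = atan2(cos α + cos β, d − sin α − sin β) − atan2(2, p) = -0.011114 rad; t = (α − φ) mod 2π = 0.476088 rad, q = (β − φ) mod 2π = 6.122228 rad → L = 7.96·(0.476088 + 10.869967 + 6.122228) = 7.96·17.468283 = 139.047533 m
RLR: c = (6 − d² + 2cos(α−β) + 2d(sin α − sin β))/8 = -12.911421, |c| > 1 → infeasible
LRL: c = (6 − d² + 2cos(α−β) − 2d(sin α − sin β))/8 = -16.371612, |c| > 1 → infeasible
Shortest: RSR with L = 89.044680 m ≈ 89.0447 m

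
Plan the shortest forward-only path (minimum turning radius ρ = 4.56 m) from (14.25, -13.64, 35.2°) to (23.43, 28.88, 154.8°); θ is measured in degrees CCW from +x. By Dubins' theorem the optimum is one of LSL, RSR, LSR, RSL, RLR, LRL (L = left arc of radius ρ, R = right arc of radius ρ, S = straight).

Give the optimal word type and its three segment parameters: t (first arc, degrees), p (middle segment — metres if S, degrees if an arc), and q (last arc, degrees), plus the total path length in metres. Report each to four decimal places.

Let ψ = atan2(Δy, Δx) = atan2(42.52, 9.18) = 77.8169° be the start→goal bearing.
Normalize: d = |goal − start| / ρ = 43.499687/4.56 = 9.539405, α = (θ_start − ψ) mod 360° = 317.3831° = 5.539380 rad, β = (θ_goal − ψ) mod 360° = 76.9831° = 1.343608 rad.
Common terms: sin α = -0.677093, cos α = 0.735897, sin β = 0.974304, cos β = 0.225239, cos(α−β) = -0.493942, d² = 91.000250. Work in radians in the unit-radius frame; every candidate has L = ρ·(t + p + q).
LSL: p² = 2 + d² − 2cos(α−β) + 2d(sin α − sin β) = 62.481444; p = √p² = 7.904520; φ = atan2(cos β − cos α, d + sin α − sin β) = -0.064648 rad; t = (φ − α) mod 2π = 0.679157 rad, q = (β − φ) mod 2π = 1.408256 rad → L = 4.56·(0.679157 + 7.904520 + 1.408256) = 4.56·9.991934 = 45.563220 m
RSR: p² = 2 + d² − 2cos(α−β) + 2d(sin β − sin α) = 125.494824; p = √p² = 11.202447; φ = atan2(cos α − cos β, d − sin α + sin β) = 0.045600 rad; t = (α − φ) mod 2π = 5.493779 rad, q = (φ − β) mod 2π = 4.985178 rad → L = 4.56·(5.493779 + 11.202447 + 4.985178) = 4.56·21.681404 = 98.867202 m
LSR: p² = d² − 2 + 2cos(α−β) + 2d(sin α + sin β) = 93.682782; p = √p² = 9.678987; φ = atan2(−cos α − cos β, d + sin α + sin β) − atan2(−2, p) = 0.106365 rad; t = (φ − α) mod 2π = 0.850170 rad, q = (φ − β) mod 2π = 5.045942 rad → L = 4.56·(0.850170 + 9.678987 + 5.045942) = 4.56·15.575099 = 71.022450 m
RSL: p² = d² − 2 + 2cos(α−β) − 2d(sin α + sin β) = 82.341951; p = √p² = 9.074247; φ = atan2(cos α + cos β, d − sin α − sin β) − atan2(2, p) = -0.113314 rad; t = (α − φ) mod 2π = 5.652693 rad, q = (β − φ) mod 2π = 1.456922 rad → L = 4.56·(5.652693 + 9.074247 + 1.456922) = 4.56·16.183862 = 73.798409 m
RLR: c = (6 − d² + 2cos(α−β) + 2d(sin α − sin β))/8 = -14.686853, |c| > 1 → infeasible
LRL: c = (6 − d² + 2cos(α−β) − 2d(sin α − sin β))/8 = -6.810181, |c| > 1 → infeasible
Shortest: LSL with L = 45.563220 m ≈ 45.5632 m
Convert LSL to answer units (arcs ×180/π): t = 0.679157·180/π = 38.9129°, p = ρ·p = 4.56·7.904520 = 36.0446 m, q = 1.408256·180/π = 80.6871°, L = 45.5632 m.

LSL: t = 38.9129°, p = 36.0446 m, q = 80.6871°, L = 45.5632 m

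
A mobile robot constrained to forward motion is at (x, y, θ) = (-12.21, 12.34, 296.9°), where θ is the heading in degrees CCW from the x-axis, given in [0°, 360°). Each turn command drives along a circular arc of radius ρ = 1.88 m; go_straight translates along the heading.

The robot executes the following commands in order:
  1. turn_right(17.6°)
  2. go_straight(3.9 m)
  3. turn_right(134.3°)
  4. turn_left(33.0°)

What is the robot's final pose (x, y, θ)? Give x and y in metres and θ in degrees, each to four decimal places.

set_pose: (x, y, θ) = (-12.2100, 12.3400, 296.9000°), ρ = 1.88
turn_right(17.6°): centre at ρ to the right, rotate −17.6° → (-12.0313, 11.7932, 279.3000°)
go_straight(3.9): x += 3.9·cos θ, y += 3.9·sin θ → (-11.4010, 7.9445, 279.3000°)
turn_right(134.3°): centre at ρ to the right, rotate −134.3° → (-14.3346, 6.1007, 145.0000°)
turn_left(33.0°): centre at ρ to the left, rotate +33.0° → (-15.3474, 6.4395, 178.0000°)

(-15.3474, 6.4395, 178.0000°)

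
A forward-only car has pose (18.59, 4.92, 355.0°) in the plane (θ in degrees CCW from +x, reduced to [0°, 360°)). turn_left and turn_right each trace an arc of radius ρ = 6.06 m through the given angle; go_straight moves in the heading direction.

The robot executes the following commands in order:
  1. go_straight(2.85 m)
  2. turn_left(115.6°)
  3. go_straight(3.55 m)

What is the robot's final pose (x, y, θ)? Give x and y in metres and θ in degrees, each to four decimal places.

(26.3808, 16.1637, 110.6000°)

set_pose: (x, y, θ) = (18.5900, 4.9200, 355.0000°), ρ = 6.06
go_straight(2.85): x += 2.85·cos θ, y += 2.85·sin θ → (21.4292, 4.6716, 355.0000°)
turn_left(115.6°): centre at ρ to the left, rotate +115.6° → (27.6298, 12.8407, 470.6000° ≡ 110.6000°)
go_straight(3.55): x += 3.55·cos θ, y += 3.55·sin θ → (26.3808, 16.1637, 110.6000°)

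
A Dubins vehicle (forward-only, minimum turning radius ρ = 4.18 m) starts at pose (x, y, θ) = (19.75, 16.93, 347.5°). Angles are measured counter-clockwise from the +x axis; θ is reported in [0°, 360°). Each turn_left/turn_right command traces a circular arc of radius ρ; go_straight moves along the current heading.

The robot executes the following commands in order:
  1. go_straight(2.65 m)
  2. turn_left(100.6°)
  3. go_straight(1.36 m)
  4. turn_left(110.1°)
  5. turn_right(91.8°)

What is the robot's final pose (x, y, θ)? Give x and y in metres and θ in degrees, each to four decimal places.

(16.6659, 28.5582, 106.4000°)

set_pose: (x, y, θ) = (19.7500, 16.9300, 347.5000°), ρ = 4.18
go_straight(2.65): x += 2.65·cos θ, y += 2.65·sin θ → (22.3372, 16.3564, 347.5000°)
turn_left(100.6°): centre at ρ to the left, rotate +100.6° → (27.4196, 20.2988, 448.1000° ≡ 88.1000°)
go_straight(1.36): x += 1.36·cos θ, y += 1.36·sin θ → (27.4647, 21.6580, 88.1000°)
turn_left(110.1°): centre at ρ to the left, rotate +110.1° → (21.9814, 25.7675, 198.2000°)
turn_right(91.8°): centre at ρ to the right, rotate −91.8° → (16.6659, 28.5582, 106.4000°)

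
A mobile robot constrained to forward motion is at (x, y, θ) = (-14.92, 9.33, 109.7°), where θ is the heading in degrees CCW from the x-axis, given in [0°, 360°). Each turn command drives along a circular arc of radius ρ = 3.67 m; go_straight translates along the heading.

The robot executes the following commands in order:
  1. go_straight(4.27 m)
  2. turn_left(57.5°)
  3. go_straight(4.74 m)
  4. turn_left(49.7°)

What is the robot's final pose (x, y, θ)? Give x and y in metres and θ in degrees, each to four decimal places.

(-26.6403, 16.0979, 216.9000°)

set_pose: (x, y, θ) = (-14.9200, 9.3300, 109.7000°), ρ = 3.67
go_straight(4.27): x += 4.27·cos θ, y += 4.27·sin θ → (-16.3594, 13.3501, 109.7000°)
turn_left(57.5°): centre at ρ to the left, rotate +57.5° → (-19.0015, 15.6917, 167.2000°)
go_straight(4.74): x += 4.74·cos θ, y += 4.74·sin θ → (-23.6237, 16.7419, 167.2000°)
turn_left(49.7°): centre at ρ to the left, rotate +49.7° → (-26.6403, 16.0979, 216.9000°)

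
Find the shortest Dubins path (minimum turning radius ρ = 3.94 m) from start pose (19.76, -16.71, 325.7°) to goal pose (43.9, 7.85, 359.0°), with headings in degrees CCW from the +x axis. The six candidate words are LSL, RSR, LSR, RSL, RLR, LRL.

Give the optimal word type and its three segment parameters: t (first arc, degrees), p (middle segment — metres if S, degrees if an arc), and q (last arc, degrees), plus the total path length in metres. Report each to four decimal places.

Let ψ = atan2(Δy, Δx) = atan2(24.56, 24.14) = 45.4941° be the start→goal bearing.
Normalize: d = |goal − start| / ρ = 34.437381/3.94 = 8.740452, α = (θ_start − ψ) mod 360° = 280.2059° = 4.890515 rad, β = (θ_goal − ψ) mod 360° = 313.5059° = 5.471710 rad.
Common terms: sin α = -0.984177, cos α = 0.177186, sin β = -0.725304, cos β = 0.688429, cos(α−β) = 0.835807, d² = 76.395501. Work in radians in the unit-radius frame; every candidate has L = ρ·(t + p + q).
LSL: p² = 2 + d² − 2cos(α−β) + 2d(sin α − sin β) = 72.198540; p = √p² = 8.496972; φ = atan2(cos β − cos α, d + sin α − sin β) = 0.060204 rad; t = (φ − α) mod 2π = 1.452874 rad, q = (β − φ) mod 2π = 5.411506 rad → L = 3.94·(1.452874 + 8.496972 + 5.411506) = 3.94·15.361352 = 60.523728 m
RSR: p² = 2 + d² − 2cos(α−β) + 2d(sin β − sin α) = 81.249233; p = √p² = 9.013836; φ = atan2(cos α − cos β, d − sin α + sin β) = -0.056748 rad; t = (α − φ) mod 2π = 4.947263 rad, q = (φ − β) mod 2π = 0.754727 rad → L = 3.94·(4.947263 + 9.013836 + 0.754727) = 3.94·14.715826 = 57.980356 m
LSR: p² = d² − 2 + 2cos(α−β) + 2d(sin α + sin β) = 46.183840; p = √p² = 6.795869; φ = atan2(−cos α − cos β, d + sin α + sin β) − atan2(−2, p) = 0.163718 rad; t = (φ − α) mod 2π = 1.556388 rad, q = (φ − β) mod 2π = 0.975193 rad → L = 3.94·(1.556388 + 6.795869 + 0.975193) = 3.94·9.327451 = 36.750155 m
RSL: p² = d² − 2 + 2cos(α−β) − 2d(sin α + sin β) = 105.950392; p = √p² = 10.293221; φ = atan2(cos α + cos β, d − sin α − sin β) − atan2(2, p) = -0.109266 rad; t = (α − φ) mod 2π = 4.999781 rad, q = (β − φ) mod 2π = 5.580975 rad → L = 3.94·(4.999781 + 10.293221 + 5.580975) = 3.94·20.873977 = 82.243469 m
RLR: c = (6 − d² + 2cos(α−β) + 2d(sin α − sin β))/8 = -9.156154, |c| > 1 → infeasible
LRL: c = (6 − d² + 2cos(α−β) − 2d(sin α − sin β))/8 = -8.024817, |c| > 1 → infeasible
Shortest: LSR with L = 36.750155 m ≈ 36.7502 m
Convert LSR to answer units (arcs ×180/π): t = 1.556388·180/π = 89.1745°, p = ρ·p = 3.94·6.795869 = 26.7757 m, q = 0.975193·180/π = 55.8745°, L = 36.7502 m.

LSR: t = 89.1745°, p = 26.7757 m, q = 55.8745°, L = 36.7502 m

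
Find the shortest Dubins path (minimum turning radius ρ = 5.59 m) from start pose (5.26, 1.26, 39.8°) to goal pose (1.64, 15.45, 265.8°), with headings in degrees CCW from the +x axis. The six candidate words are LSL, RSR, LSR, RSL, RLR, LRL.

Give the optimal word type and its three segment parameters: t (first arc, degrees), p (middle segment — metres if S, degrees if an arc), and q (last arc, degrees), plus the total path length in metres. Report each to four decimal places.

LSL: t = 19.9446°, p = 10.9817 m, q = 206.0554°, L = 33.0312 m

Let ψ = atan2(Δy, Δx) = atan2(14.19, -3.62) = 104.3114° be the start→goal bearing.
Normalize: d = |goal − start| / ρ = 14.644470/5.59 = 2.619762, α = (θ_start − ψ) mod 360° = 295.4886° = 5.157248 rad, β = (θ_goal − ψ) mod 360° = 161.4886° = 2.818507 rad.
Common terms: sin α = -0.902671, cos α = 0.430331, sin β = 0.317494, cos β = -0.948260, cos(α−β) = -0.694658, d² = 6.863153. Work in radians in the unit-radius frame; every candidate has L = ρ·(t + p + q).
LSL: p² = 2 + d² − 2cos(α−β) + 2d(sin α − sin β) = 3.859386; p = √p² = 1.964532; φ = atan2(cos β − cos α, d + sin α − sin β) = -0.777837 rad; t = (φ − α) mod 2π = 0.348099 rad, q = (β − φ) mod 2π = 3.596345 rad → L = 5.59·(0.348099 + 1.964532 + 3.596345) = 5.59·5.908976 = 33.031177 m
RSR: p² = 2 + d² − 2cos(α−β) + 2d(sin β − sin α) = 16.645554; p = √p² = 4.079896; φ = atan2(cos α − cos β, d − sin α + sin β) = 0.344683 rad; t = (α − φ) mod 2π = 4.812565 rad, q = (φ − β) mod 2π = 3.809361 rad → L = 5.59·(4.812565 + 4.079896 + 3.809361) = 5.59·12.701823 = 71.003189 m
LSR: p² = d² − 2 + 2cos(α−β) + 2d(sin α + sin β) = 0.407786; p = √p² = 0.638581; φ = atan2(−cos α − cos β, d + sin α + sin β) − atan2(−2, p) = 1.511005 rad; t = (φ − α) mod 2π = 2.636942 rad, q = (φ − β) mod 2π = 4.975683 rad → L = 5.59·(2.636942 + 0.638581 + 4.975683) = 5.59·8.251207 = 46.124245 m
RSL: p² = d² − 2 + 2cos(α−β) − 2d(sin α + sin β) = 6.539887; p = √p² = 2.557320; φ = atan2(cos α + cos β, d − sin α − sin β) − atan2(2, p) = -0.823929 rad; t = (α − φ) mod 2π = 5.981178 rad, q = (β − φ) mod 2π = 3.642437 rad → L = 5.59·(5.981178 + 2.557320 + 3.642437) = 5.59·12.180935 = 68.091427 m
RLR: c = (6 − d² + 2cos(α−β) + 2d(sin α − sin β))/8 = -1.080694, |c| > 1 → infeasible
LRL: c = (6 − d² + 2cos(α−β) − 2d(sin α − sin β))/8 = 0.517577; p = 2π − arccos c = 5.256405 rad; φ = atan2(cos β − cos α, d + sin α − sin β) = -0.777837 rad; t = (φ − α + p/2) mod 2π = 2.976302 rad, q = (β − α − t + p) mod 2π = 6.224547 rad → L = 5.59·(2.976302 + 5.256405 + 6.224547) = 5.59·14.457255 = 80.816054 m
Shortest: LSL with L = 33.031177 m ≈ 33.0312 m
Convert LSL to answer units (arcs ×180/π): t = 0.348099·180/π = 19.9446°, p = ρ·p = 5.59·1.964532 = 10.9817 m, q = 3.596345·180/π = 206.0554°, L = 33.0312 m.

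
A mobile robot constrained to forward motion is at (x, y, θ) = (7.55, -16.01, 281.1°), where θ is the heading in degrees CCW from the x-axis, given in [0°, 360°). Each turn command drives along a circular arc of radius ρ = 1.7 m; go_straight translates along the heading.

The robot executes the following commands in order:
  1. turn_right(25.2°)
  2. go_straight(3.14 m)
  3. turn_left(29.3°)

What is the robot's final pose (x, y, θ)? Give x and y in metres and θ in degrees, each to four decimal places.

(6.7739, -20.6567, 285.2000°)

set_pose: (x, y, θ) = (7.5500, -16.0100, 281.1000°), ρ = 1.7
turn_right(25.2°): centre at ρ to the right, rotate −25.2° → (7.5306, -16.7514, 255.9000°)
go_straight(3.14): x += 3.14·cos θ, y += 3.14·sin θ → (6.7656, -19.7968, 255.9000°)
turn_left(29.3°): centre at ρ to the left, rotate +29.3° → (6.7739, -20.6567, 285.2000°)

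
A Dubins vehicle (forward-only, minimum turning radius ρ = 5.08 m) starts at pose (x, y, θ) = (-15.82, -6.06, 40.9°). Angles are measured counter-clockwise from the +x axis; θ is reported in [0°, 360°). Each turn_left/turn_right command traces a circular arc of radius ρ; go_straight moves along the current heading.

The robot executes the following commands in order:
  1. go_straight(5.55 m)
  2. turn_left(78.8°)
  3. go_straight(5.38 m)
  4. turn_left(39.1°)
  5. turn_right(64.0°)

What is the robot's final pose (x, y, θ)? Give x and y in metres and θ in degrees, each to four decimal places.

set_pose: (x, y, θ) = (-15.8200, -6.0600, 40.9000°), ρ = 5.08
go_straight(5.55): x += 5.55·cos θ, y += 5.55·sin θ → (-11.6250, -2.4262, 40.9000°)
turn_left(78.8°): centre at ρ to the left, rotate +78.8° → (-10.5384, 3.9305, 119.7000°)
go_straight(5.38): x += 5.38·cos θ, y += 5.38·sin θ → (-13.2040, 8.6037, 119.7000°)
turn_left(39.1°): centre at ρ to the left, rotate +39.1° → (-15.7796, 10.8230, 158.8000°)
turn_right(64.0°): centre at ρ to the right, rotate −64.0° → (-19.0047, 15.1341, 94.8000°)

(-19.0047, 15.1341, 94.8000°)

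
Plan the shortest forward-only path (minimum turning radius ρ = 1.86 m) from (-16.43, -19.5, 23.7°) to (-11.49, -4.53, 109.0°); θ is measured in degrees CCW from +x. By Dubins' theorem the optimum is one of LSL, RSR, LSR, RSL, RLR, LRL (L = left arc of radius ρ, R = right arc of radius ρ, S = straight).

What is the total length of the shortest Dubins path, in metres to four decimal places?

Let ψ = atan2(Δy, Δx) = atan2(14.97, 4.94) = 71.7375° be the start→goal bearing.
Normalize: d = |goal − start| / ρ = 15.764026/1.86 = 8.475283, α = (θ_start − ψ) mod 360° = 311.9625° = 5.444774 rad, β = (θ_goal − ψ) mod 360° = 37.2625° = 0.650354 rad.
Common terms: sin α = -0.743582, cos α = 0.668645, sin β = 0.605468, cos β = 0.795869, cos(α−β) = 0.081939, d² = 71.830414. Work in radians in the unit-radius frame; every candidate has L = ρ·(t + p + q).
LSL: p² = 2 + d² − 2cos(α−β) + 2d(sin α − sin β) = 50.799371; p = √p² = 7.127368; φ = atan2(cos β − cos α, d + sin α − sin β) = 0.017851 rad; t = (φ − α) mod 2π = 0.856263 rad, q = (β − φ) mod 2π = 0.632503 rad → L = 1.86·(0.856263 + 7.127368 + 0.632503) = 1.86·8.616134 = 16.026009 m
RSR: p² = 2 + d² − 2cos(α−β) + 2d(sin β − sin α) = 96.533703; p = √p² = 9.825157; φ = atan2(cos α − cos β, d − sin α + sin β) = -0.012949 rad; t = (α − φ) mod 2π = 5.457723 rad, q = (φ − β) mod 2π = 5.619882 rad → L = 1.86·(5.457723 + 9.825157 + 5.619882) = 1.86·20.902761 = 38.879136 m
LSR: p² = d² − 2 + 2cos(α−β) + 2d(sin α + sin β) = 67.653183; p = √p² = 8.225156; φ = atan2(−cos α − cos β, d + sin α + sin β) − atan2(−2, p) = 0.064641 rad; t = (φ − α) mod 2π = 0.903052 rad, q = (φ − β) mod 2π = 5.697472 rad → L = 1.86·(0.903052 + 8.225156 + 5.697472) = 1.86·14.825680 = 27.575764 m
RSL: p² = d² − 2 + 2cos(α−β) − 2d(sin α + sin β) = 72.335398; p = √p² = 8.505022; φ = atan2(cos α + cos β, d − sin α − sin β) − atan2(2, p) = -0.062542 rad; t = (α − φ) mod 2π = 5.507316 rad, q = (β − φ) mod 2π = 0.712896 rad → L = 1.86·(5.507316 + 8.505022 + 0.712896) = 1.86·14.725234 = 27.388935 m
RLR: c = (6 − d² + 2cos(α−β) + 2d(sin α − sin β))/8 = -11.066713, |c| > 1 → infeasible
LRL: c = (6 − d² + 2cos(α−β) − 2d(sin α − sin β))/8 = -5.349921, |c| > 1 → infeasible
Shortest: LSL with L = 16.026009 m ≈ 16.0260 m

16.0260 m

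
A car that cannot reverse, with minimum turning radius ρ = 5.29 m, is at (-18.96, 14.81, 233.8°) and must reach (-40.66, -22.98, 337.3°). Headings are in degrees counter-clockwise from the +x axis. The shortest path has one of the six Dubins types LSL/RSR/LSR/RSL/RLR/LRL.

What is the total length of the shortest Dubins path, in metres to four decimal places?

Let ψ = atan2(Δy, Δx) = atan2(-37.79, -21.70) = -119.8656° be the start→goal bearing.
Normalize: d = |goal − start| / ρ = 43.577220/5.29 = 8.237660, α = (θ_start − ψ) mod 360° = 353.6656° = 6.172629 rad, β = (θ_goal − ψ) mod 360° = 97.1656° = 1.695859 rad.
Common terms: sin α = -0.110332, cos α = 0.993895, sin β = 0.992190, cos β = -0.124737, cos(α−β) = -0.233445, d² = 67.859038. Work in radians in the unit-radius frame; every candidate has L = ρ·(t + p + q).
LSL: p² = 2 + d² − 2cos(α−β) + 2d(sin α − sin β) = 52.161533; p = √p² = 7.222294; φ = atan2(cos β − cos α, d + sin α − sin β) = -0.155512 rad; t = (φ − α) mod 2π = 6.238230 rad, q = (β − φ) mod 2π = 1.851371 rad → L = 5.29·(6.238230 + 7.222294 + 1.851371) = 5.29·15.311895 = 80.999926 m
RSR: p² = 2 + d² − 2cos(α−β) + 2d(sin β − sin α) = 88.490324; p = √p² = 9.406930; φ = atan2(cos α − cos β, d − sin α + sin β) = 0.119198 rad; t = (α − φ) mod 2π = 6.053431 rad, q = (φ − β) mod 2π = 4.706524 rad → L = 5.29·(6.053431 + 9.406930 + 4.706524) = 5.29·20.166884 = 106.682818 m
LSR: p² = d² − 2 + 2cos(α−β) + 2d(sin α + sin β) = 79.921042; p = √p² = 8.939857; φ = atan2(−cos α − cos β, d + sin α + sin β) − atan2(−2, p) = 0.125073 rad; t = (φ − α) mod 2π = 0.235630 rad, q = (φ − β) mod 2π = 4.712399 rad → L = 5.29·(0.235630 + 8.939857 + 4.712399) = 5.29·13.887885 = 73.466914 m
RSL: p² = d² − 2 + 2cos(α−β) − 2d(sin α + sin β) = 50.863253; p = √p² = 7.131848; φ = atan2(cos α + cos β, d − sin α − sin β) − atan2(2, p) = -0.155795 rad; t = (α − φ) mod 2π = 0.045239 rad, q = (β − φ) mod 2π = 1.851654 rad → L = 5.29·(0.045239 + 7.131848 + 1.851654) = 5.29·9.028741 = 47.762037 m
RLR: c = (6 − d² + 2cos(α−β) + 2d(sin α − sin β))/8 = -10.061290, |c| > 1 → infeasible
LRL: c = (6 − d² + 2cos(α−β) − 2d(sin α − sin β))/8 = -5.520192, |c| > 1 → infeasible
Shortest: RSL with L = 47.762037 m ≈ 47.7620 m

47.7620 m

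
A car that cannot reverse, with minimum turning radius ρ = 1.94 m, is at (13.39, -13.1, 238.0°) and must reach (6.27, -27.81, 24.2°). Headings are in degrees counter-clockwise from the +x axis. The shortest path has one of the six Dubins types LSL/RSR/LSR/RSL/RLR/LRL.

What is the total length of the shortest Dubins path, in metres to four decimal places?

Let ψ = atan2(Δy, Δx) = atan2(-14.71, -7.12) = -115.8281° be the start→goal bearing.
Normalize: d = |goal − start| / ρ = 16.342537/1.94 = 8.423988, α = (θ_start − ψ) mod 360° = 353.8281° = 6.175466 rad, β = (θ_goal − ψ) mod 360° = 140.0281° = 2.443952 rad.
Common terms: sin α = -0.107511, cos α = 0.994204, sin β = 0.642412, cos β = -0.766360, cos(α−β) = -0.830984, d² = 70.963572. Work in radians in the unit-radius frame; every candidate has L = ρ·(t + p + q).
LSL: p² = 2 + d² − 2cos(α−β) + 2d(sin α − sin β) = 61.990856; p = √p² = 7.873427; φ = atan2(cos β − cos α, d + sin α − sin β) = -0.225515 rad; t = (φ − α) mod 2π = 6.165390 rad, q = (β − φ) mod 2π = 2.669467 rad → L = 1.94·(6.165390 + 7.873427 + 2.669467) = 1.94·16.708284 = 32.414071 m
RSR: p² = 2 + d² − 2cos(α−β) + 2d(sin β − sin α) = 87.260226; p = √p² = 9.341318; φ = atan2(cos α − cos β, d − sin α + sin β) = 0.189605 rad; t = (α − φ) mod 2π = 5.985861 rad, q = (φ − β) mod 2π = 4.028838 rad → L = 1.94·(5.985861 + 9.341318 + 4.028838) = 1.94·19.356017 = 37.550674 m
LSR: p² = d² − 2 + 2cos(α−β) + 2d(sin α + sin β) = 76.313588; p = √p² = 8.735765; φ = atan2(−cos α − cos β, d + sin α + sin β) − atan2(−2, p) = 0.199638 rad; t = (φ − α) mod 2π = 0.307358 rad, q = (φ − β) mod 2π = 4.038872 rad → L = 1.94·(0.307358 + 8.735765 + 4.038872) = 1.94·13.081995 = 25.379070 m
RSL: p² = d² − 2 + 2cos(α−β) − 2d(sin α + sin β) = 58.289619; p = √p² = 7.634764; φ = atan2(cos α + cos β, d − sin α − sin β) − atan2(2, p) = -0.227330 rad; t = (α − φ) mod 2π = 0.119610 rad, q = (β − φ) mod 2π = 2.671282 rad → L = 1.94·(0.119610 + 7.634764 + 2.671282) = 1.94·10.425656 = 20.225772 m
RLR: c = (6 − d² + 2cos(α−β) + 2d(sin α − sin β))/8 = -9.907528, |c| > 1 → infeasible
LRL: c = (6 − d² + 2cos(α−β) − 2d(sin α − sin β))/8 = -6.748857, |c| > 1 → infeasible
Shortest: RSL with L = 20.225772 m ≈ 20.2258 m

20.2258 m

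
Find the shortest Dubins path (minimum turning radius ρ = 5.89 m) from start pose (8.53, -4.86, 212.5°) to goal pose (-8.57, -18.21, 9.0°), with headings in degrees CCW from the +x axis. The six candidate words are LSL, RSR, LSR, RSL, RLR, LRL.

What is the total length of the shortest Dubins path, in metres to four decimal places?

37.6441 m

Let ψ = atan2(Δy, Δx) = atan2(-13.35, -17.10) = -142.0208° be the start→goal bearing.
Normalize: d = |goal − start| / ρ = 21.694066/5.89 = 3.683203, α = (θ_start − ψ) mod 360° = 354.5208° = 6.187555 rad, β = (θ_goal − ψ) mod 360° = 151.0208° = 2.635810 rad.
Common terms: sin α = -0.095485, cos α = 0.995431, sin β = 0.484492, cos β = -0.874795, cos(α−β) = -0.917060, d² = 13.565985. Work in radians in the unit-radius frame; every candidate has L = ρ·(t + p + q).
LSL: p² = 2 + d² − 2cos(α−β) + 2d(sin α − sin β) = 13.127758; p = √p² = 3.623225; φ = atan2(cos β − cos α, d + sin α − sin β) = -0.542382 rad; t = (φ − α) mod 2π = 5.836434 rad, q = (β − φ) mod 2π = 3.178191 rad → L = 5.89·(5.836434 + 3.623225 + 3.178191) = 5.89·12.637850 = 74.436939 m
RSR: p² = 2 + d² − 2cos(α−β) + 2d(sin β − sin α) = 21.672452; p = √p² = 4.655368; φ = atan2(cos α − cos β, d − sin α + sin β) = 0.413411 rad; t = (α − φ) mod 2π = 5.774144 rad, q = (φ − β) mod 2π = 4.060787 rad → L = 5.89·(5.774144 + 4.655368 + 4.060787) = 5.89·14.490298 = 85.347858 m
LSR: p² = d² − 2 + 2cos(α−β) + 2d(sin α + sin β) = 12.597453; p = √p² = 3.549289; φ = atan2(−cos α − cos β, d + sin α + sin β) − atan2(−2, p) = 0.483528 rad; t = (φ − α) mod 2π = 0.579159 rad, q = (φ − β) mod 2π = 4.130904 rad → L = 5.89·(0.579159 + 3.549289 + 4.130904) = 5.89·8.259351 = 48.647579 m
RSL: p² = d² − 2 + 2cos(α−β) − 2d(sin α + sin β) = 6.866276; p = √p² = 2.620358; φ = atan2(cos α + cos β, d − sin α − sin β) − atan2(2, p) = -0.615326 rad; t = (α − φ) mod 2π = 0.519695 rad, q = (β − φ) mod 2π = 3.251136 rad → L = 5.89·(0.519695 + 2.620358 + 3.251136) = 5.89·6.391189 = 37.644105 m
RLR: c = (6 − d² + 2cos(α−β) + 2d(sin α − sin β))/8 = -1.709057, |c| > 1 → infeasible
LRL: c = (6 − d² + 2cos(α−β) − 2d(sin α − sin β))/8 = -0.640970; p = 2π − arccos c = 4.016628 rad; φ = atan2(cos β − cos α, d + sin α − sin β) = -0.542382 rad; t = (φ − α + p/2) mod 2π = 1.561563 rad, q = (β − α − t + p) mod 2π = 5.186505 rad → L = 5.89·(1.561563 + 4.016628 + 5.186505) = 5.89·10.764696 = 63.404061 m
Shortest: RSL with L = 37.644105 m ≈ 37.6441 m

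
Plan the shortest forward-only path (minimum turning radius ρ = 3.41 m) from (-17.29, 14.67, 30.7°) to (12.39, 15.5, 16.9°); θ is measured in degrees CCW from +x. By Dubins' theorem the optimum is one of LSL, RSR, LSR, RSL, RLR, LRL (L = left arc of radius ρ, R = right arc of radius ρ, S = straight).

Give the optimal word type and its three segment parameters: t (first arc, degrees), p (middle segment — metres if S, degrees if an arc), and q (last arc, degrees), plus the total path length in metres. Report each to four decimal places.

RSL: t = 30.2649°, p = 27.0003 m, q = 16.4649°, L = 29.7815 m

Let ψ = atan2(Δy, Δx) = atan2(0.83, 29.68) = 1.6019° be the start→goal bearing.
Normalize: d = |goal − start| / ρ = 29.691603/3.41 = 8.707215, α = (θ_start − ψ) mod 360° = 29.0981° = 0.507858 rad, β = (θ_goal − ψ) mod 360° = 15.2981° = 0.267003 rad.
Common terms: sin α = 0.486307, cos α = 0.873788, sin β = 0.263842, cos β = 0.964566, cos(α−β) = 0.971134, d² = 75.815593. Work in radians in the unit-radius frame; every candidate has L = ρ·(t + p + q).
LSL: p² = 2 + d² − 2cos(α−β) + 2d(sin α − sin β) = 79.747431; p = √p² = 8.930142; φ = atan2(cos β − cos α, d + sin α − sin β) = 0.010166 rad; t = (φ − α) mod 2π = 5.785492 rad, q = (β − φ) mod 2π = 0.256837 rad → L = 3.41·(5.785492 + 8.930142 + 0.256837) = 3.41·14.972472 = 51.056128 m
RSR: p² = 2 + d² − 2cos(α−β) + 2d(sin β − sin α) = 71.999219; p = √p² = 8.485235; φ = atan2(cos α − cos β, d − sin α + sin β) = -0.010699 rad; t = (α − φ) mod 2π = 0.518557 rad, q = (φ − β) mod 2π = 6.005484 rad → L = 3.41·(0.518557 + 8.485235 + 6.005484) = 3.41·15.009276 = 51.181631 m
LSR: p² = d² − 2 + 2cos(α−β) + 2d(sin α + sin β) = 88.821277; p = √p² = 9.424504; φ = atan2(−cos α − cos β, d + sin α + sin β) − atan2(−2, p) = 0.017121 rad; t = (φ − α) mod 2π = 5.792448 rad, q = (φ − β) mod 2π = 6.033304 rad → L = 3.41·(5.792448 + 9.424504 + 6.033304) = 3.41·21.250256 = 72.463373 m
RSL: p² = d² − 2 + 2cos(α−β) − 2d(sin α + sin β) = 62.694447; p = √p² = 7.917983; φ = atan2(cos α + cos β, d − sin α − sin β) − atan2(2, p) = -0.020364 rad; t = (α − φ) mod 2π = 0.528222 rad, q = (β − φ) mod 2π = 0.287367 rad → L = 3.41·(0.528222 + 7.917983 + 0.287367) = 3.41·8.733572 = 29.781481 m
RLR: c = (6 − d² + 2cos(α−β) + 2d(sin α − sin β))/8 = -7.999902, |c| > 1 → infeasible
LRL: c = (6 − d² + 2cos(α−β) − 2d(sin α − sin β))/8 = -8.968429, |c| > 1 → infeasible
Shortest: RSL with L = 29.781481 m ≈ 29.7815 m
Convert RSL to answer units (arcs ×180/π): t = 0.528222·180/π = 30.2649°, p = ρ·p = 3.41·7.917983 = 27.0003 m, q = 0.287367·180/π = 16.4649°, L = 29.7815 m.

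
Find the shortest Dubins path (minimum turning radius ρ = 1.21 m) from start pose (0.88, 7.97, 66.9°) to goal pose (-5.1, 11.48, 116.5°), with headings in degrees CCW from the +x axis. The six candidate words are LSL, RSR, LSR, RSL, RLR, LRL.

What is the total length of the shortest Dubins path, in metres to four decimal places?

7.6768 m

Let ψ = atan2(Δy, Δx) = atan2(3.51, -5.98) = 149.5889° be the start→goal bearing.
Normalize: d = |goal − start| / ρ = 6.934010/1.21 = 5.730587, α = (θ_start − ψ) mod 360° = 277.3111° = 4.839991 rad, β = (θ_goal − ψ) mod 360° = 326.9111° = 5.705675 rad.
Common terms: sin α = -0.991870, cos α = 0.127256, sin β = -0.545940, cos β = 0.837824, cos(α−β) = 0.648120, d² = 32.839628. Work in radians in the unit-radius frame; every candidate has L = ρ·(t + p + q).
LSL: p² = 2 + d² − 2cos(α−β) + 2d(sin α − sin β) = 28.432508; p = √p² = 5.332214; φ = atan2(cos β − cos α, d + sin α − sin β) = 0.133657 rad; t = (φ − α) mod 2π = 1.576851 rad, q = (β − φ) mod 2π = 5.572018 rad → L = 1.21·(1.576851 + 5.332214 + 5.572018) = 1.21·12.481083 = 15.102110 m
RSR: p² = 2 + d² − 2cos(α−β) + 2d(sin β − sin α) = 38.654269; p = √p² = 6.217256; φ = atan2(cos α − cos β, d − sin α + sin β) = -0.114540 rad; t = (α − φ) mod 2π = 4.954531 rad, q = (φ − β) mod 2π = 0.462971 rad → L = 1.21·(4.954531 + 6.217256 + 0.462971) = 1.21·11.634758 = 14.078057 m
LSR: p² = d² − 2 + 2cos(α−β) + 2d(sin α + sin β) = 14.510762; p = √p² = 3.809299; φ = atan2(−cos α − cos β, d + sin α + sin β) − atan2(−2, p) = 0.257235 rad; t = (φ − α) mod 2π = 1.700429 rad, q = (φ − β) mod 2π = 0.834745 rad → L = 1.21·(1.700429 + 3.809299 + 0.834745) = 1.21·6.344474 = 7.676813 m
RSL: p² = d² − 2 + 2cos(α−β) − 2d(sin α + sin β) = 49.760974; p = √p² = 7.054146; φ = atan2(cos α + cos β, d − sin α − sin β) − atan2(2, p) = -0.144265 rad; t = (α − φ) mod 2π = 4.984257 rad, q = (β − φ) mod 2π = 5.849940 rad → L = 1.21·(4.984257 + 7.054146 + 5.849940) = 1.21·17.888343 = 21.644895 m
RLR: c = (6 − d² + 2cos(α−β) + 2d(sin α − sin β))/8 = -3.831784, |c| > 1 → infeasible
LRL: c = (6 − d² + 2cos(α−β) − 2d(sin α − sin β))/8 = -2.554064, |c| > 1 → infeasible
Shortest: LSR with L = 7.676813 m ≈ 7.6768 m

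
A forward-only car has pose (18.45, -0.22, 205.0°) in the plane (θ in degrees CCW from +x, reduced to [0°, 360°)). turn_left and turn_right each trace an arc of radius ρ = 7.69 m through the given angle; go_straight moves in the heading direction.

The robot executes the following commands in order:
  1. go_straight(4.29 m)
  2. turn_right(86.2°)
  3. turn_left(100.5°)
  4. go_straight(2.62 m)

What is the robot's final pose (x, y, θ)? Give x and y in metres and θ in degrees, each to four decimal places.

(-9.0638, 1.8185, 219.3000°)

set_pose: (x, y, θ) = (18.4500, -0.2200, 205.0000°), ρ = 7.69
go_straight(4.29): x += 4.29·cos θ, y += 4.29·sin θ → (14.5619, -2.0330, 205.0000°)
turn_right(86.2°): centre at ρ to the right, rotate −86.2° → (4.5732, 1.2318, 118.8000°)
turn_left(100.5°): centre at ρ to the left, rotate +100.5° → (-7.0363, 3.4779, 219.3000°)
go_straight(2.62): x += 2.62·cos θ, y += 2.62·sin θ → (-9.0638, 1.8185, 219.3000°)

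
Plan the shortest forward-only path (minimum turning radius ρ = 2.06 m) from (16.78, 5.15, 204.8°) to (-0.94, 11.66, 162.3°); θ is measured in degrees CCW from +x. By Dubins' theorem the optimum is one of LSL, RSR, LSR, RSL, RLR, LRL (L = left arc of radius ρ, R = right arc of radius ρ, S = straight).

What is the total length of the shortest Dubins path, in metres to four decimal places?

19.0496 m

Let ψ = atan2(Δy, Δx) = atan2(6.51, -17.72) = 159.8276° be the start→goal bearing.
Normalize: d = |goal − start| / ρ = 18.877990/2.06 = 9.164073, α = (θ_start − ψ) mod 360° = 44.9724° = 0.784916 rad, β = (θ_goal − ψ) mod 360° = 2.4724° = 0.043151 rad.
Common terms: sin α = 0.706766, cos α = 0.707447, sin β = 0.043138, cos β = 0.999069, cos(α−β) = 0.737277, d² = 83.980229. Work in radians in the unit-radius frame; every candidate has L = ρ·(t + p + q).
LSL: p² = 2 + d² − 2cos(α−β) + 2d(sin α − sin β) = 96.668744; p = √p² = 9.832026; φ = atan2(cos β − cos α, d + sin α − sin β) = 0.029665 rad; t = (φ − α) mod 2π = 5.527934 rad, q = (β − φ) mod 2π = 0.013487 rad → L = 2.06·(5.527934 + 9.832026 + 0.013487) = 2.06·15.373447 = 31.669300 m
RSR: p² = 2 + d² − 2cos(α−β) + 2d(sin β − sin α) = 72.342605; p = √p² = 8.505446; φ = atan2(cos α − cos β, d − sin α + sin β) = -0.034293 rad; t = (α − φ) mod 2π = 0.819210 rad, q = (φ − β) mod 2π = 6.205741 rad → L = 2.06·(0.819210 + 8.505446 + 6.205741) = 2.06·15.530396 = 31.992615 m
LSR: p² = d² − 2 + 2cos(α−β) + 2d(sin α + sin β) = 97.199136; p = √p² = 9.858962; φ = atan2(−cos α − cos β, d + sin α + sin β) − atan2(−2, p) = 0.029683 rad; t = (φ − α) mod 2π = 5.527952 rad, q = (φ − β) mod 2π = 6.269717 rad → L = 2.06·(5.527952 + 9.858962 + 6.269717) = 2.06·21.656631 = 44.612661 m
RSL: p² = d² − 2 + 2cos(α−β) − 2d(sin α + sin β) = 69.710432; p = √p² = 8.349277; φ = atan2(cos α + cos β, d − sin α − sin β) − atan2(2, p) = -0.035011 rad; t = (α − φ) mod 2π = 0.819928 rad, q = (β − φ) mod 2π = 0.078163 rad → L = 2.06·(0.819928 + 8.349277 + 0.078163) = 2.06·9.247367 = 19.049577 m
RLR: c = (6 − d² + 2cos(α−β) + 2d(sin α − sin β))/8 = -8.042826, |c| > 1 → infeasible
LRL: c = (6 − d² + 2cos(α−β) − 2d(sin α − sin β))/8 = -11.083593, |c| > 1 → infeasible
Shortest: RSL with L = 19.049577 m ≈ 19.0496 m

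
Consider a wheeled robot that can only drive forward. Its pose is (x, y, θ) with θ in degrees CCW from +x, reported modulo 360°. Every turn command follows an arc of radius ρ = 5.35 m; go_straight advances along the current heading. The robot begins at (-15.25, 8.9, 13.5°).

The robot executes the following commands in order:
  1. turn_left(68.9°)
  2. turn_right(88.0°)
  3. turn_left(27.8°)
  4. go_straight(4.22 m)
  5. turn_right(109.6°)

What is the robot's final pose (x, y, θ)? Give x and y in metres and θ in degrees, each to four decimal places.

set_pose: (x, y, θ) = (-15.2500, 8.9000, 13.5000°), ρ = 5.35
turn_left(68.9°): centre at ρ to the left, rotate +68.9° → (-11.1959, 13.3946, 82.4000°)
turn_right(88.0°): centre at ρ to the right, rotate −88.0° → (-5.3709, 18.0115, -5.6000° ≡ 354.4000°)
turn_left(27.8°): centre at ρ to the left, rotate +27.8° → (-2.8273, 18.3826, 382.2000° ≡ 22.2000°)
go_straight(4.22): x += 4.22·cos θ, y += 4.22·sin θ → (1.0798, 19.9770, 22.2000°)
turn_right(109.6°): centre at ρ to the right, rotate −109.6° → (8.4458, 15.2663, -87.4000° ≡ 272.6000°)

(8.4458, 15.2663, 272.6000°)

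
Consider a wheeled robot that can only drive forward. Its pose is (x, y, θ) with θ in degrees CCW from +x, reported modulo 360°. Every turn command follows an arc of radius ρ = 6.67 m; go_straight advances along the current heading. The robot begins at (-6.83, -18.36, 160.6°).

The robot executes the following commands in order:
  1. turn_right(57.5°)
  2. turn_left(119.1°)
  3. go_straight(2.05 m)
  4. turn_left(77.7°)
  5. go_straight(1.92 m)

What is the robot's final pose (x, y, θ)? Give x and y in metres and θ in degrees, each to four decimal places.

set_pose: (x, y, θ) = (-6.8300, -18.3600, 160.6000°), ρ = 6.67
turn_right(57.5°): centre at ρ to the right, rotate −57.5° → (-11.1109, -13.5805, 103.1000°)
turn_left(119.1°): centre at ρ to the left, rotate +119.1° → (-22.0877, -10.1511, 222.2000°)
go_straight(2.05): x += 2.05·cos θ, y += 2.05·sin θ → (-23.6064, -11.5281, 222.2000°)
turn_left(77.7°): centre at ρ to the left, rotate +77.7° → (-24.9082, -19.7942, 299.9000°)
go_straight(1.92): x += 1.92·cos θ, y += 1.92·sin θ → (-23.9511, -21.4586, 299.9000°)

(-23.9511, -21.4586, 299.9000°)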